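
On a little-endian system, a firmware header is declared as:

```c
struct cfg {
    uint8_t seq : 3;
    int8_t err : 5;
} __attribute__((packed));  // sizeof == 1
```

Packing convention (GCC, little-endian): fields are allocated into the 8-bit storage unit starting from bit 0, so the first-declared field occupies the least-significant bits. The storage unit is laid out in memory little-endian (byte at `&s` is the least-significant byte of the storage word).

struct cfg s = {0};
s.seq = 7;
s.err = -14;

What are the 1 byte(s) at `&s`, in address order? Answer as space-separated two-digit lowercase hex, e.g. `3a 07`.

[0+:3] seq=7 & 0x7 = 0x7; word=0x07
[3+:5] err=-14 & 0x1f = 0x12; word=0x97
word = 0x97 → little-endian bytes:
  [0]=0x97

97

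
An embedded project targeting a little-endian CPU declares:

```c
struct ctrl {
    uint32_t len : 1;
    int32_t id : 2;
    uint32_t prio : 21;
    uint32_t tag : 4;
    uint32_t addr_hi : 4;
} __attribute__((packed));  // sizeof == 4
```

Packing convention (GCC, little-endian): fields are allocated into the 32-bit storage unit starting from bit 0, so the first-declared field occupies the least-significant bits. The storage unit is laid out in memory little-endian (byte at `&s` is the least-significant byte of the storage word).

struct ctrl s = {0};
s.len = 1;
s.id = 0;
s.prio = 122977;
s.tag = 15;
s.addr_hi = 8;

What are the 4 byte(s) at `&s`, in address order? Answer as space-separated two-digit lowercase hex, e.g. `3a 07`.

len:1 = 1 → 0x1 << 0 → word 0x00000001
id:2 = 0 → 0x0 << 1 → word 0x00000001
prio:21 = 122977 → 0x1e061 << 3 → word 0x000f0309
tag:4 = 15 → 0xf << 24 → word 0x0f0f0309
addr_hi:4 = 8 → 0x8 << 28 → word 0x8f0f0309
word = 0x8f0f0309 → little-endian bytes:
  [0]=0x09  [1]=0x03  [2]=0x0f  [3]=0x8f

09 03 0f 8f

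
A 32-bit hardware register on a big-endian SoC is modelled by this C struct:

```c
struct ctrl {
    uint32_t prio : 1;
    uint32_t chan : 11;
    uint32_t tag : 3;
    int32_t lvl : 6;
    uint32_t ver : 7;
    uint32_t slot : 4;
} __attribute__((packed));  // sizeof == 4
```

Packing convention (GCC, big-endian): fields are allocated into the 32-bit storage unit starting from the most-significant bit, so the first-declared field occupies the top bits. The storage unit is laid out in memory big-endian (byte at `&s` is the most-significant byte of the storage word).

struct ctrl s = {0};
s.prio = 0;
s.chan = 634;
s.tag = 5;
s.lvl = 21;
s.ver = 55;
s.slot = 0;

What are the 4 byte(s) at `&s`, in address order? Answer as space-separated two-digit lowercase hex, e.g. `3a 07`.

[31+:1] prio=0 & 0x1 = 0x0; word=0x00000000
[20+:11] chan=634 & 0x7ff = 0x27a; word=0x27a00000
[17+:3] tag=5 & 0x7 = 0x5; word=0x27aa0000
[11+:6] lvl=21 & 0x3f = 0x15; word=0x27aaa800
[4+:7] ver=55 & 0x7f = 0x37; word=0x27aaab70
[0+:4] slot=0 & 0xf = 0x0; word=0x27aaab70
word = 0x27aaab70 → big-endian bytes:
  [0]=0x27  [1]=0xaa  [2]=0xab  [3]=0x70

27 aa ab 70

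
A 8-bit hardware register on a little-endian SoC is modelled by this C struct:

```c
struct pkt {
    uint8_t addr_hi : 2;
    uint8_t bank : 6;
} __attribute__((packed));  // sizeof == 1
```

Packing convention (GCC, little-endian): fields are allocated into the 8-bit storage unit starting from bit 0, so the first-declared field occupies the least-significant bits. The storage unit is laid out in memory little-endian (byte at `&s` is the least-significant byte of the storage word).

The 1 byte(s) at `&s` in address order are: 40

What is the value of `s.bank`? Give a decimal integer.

16

[0]=0x40 (little-endian) → word 0x40
addr_hi:2 @ bit 0 → (0x40>>0)&0x3 = 0x0
bank:6 @ bit 2 → (0x40>>2)&0x3f = 0x10  ←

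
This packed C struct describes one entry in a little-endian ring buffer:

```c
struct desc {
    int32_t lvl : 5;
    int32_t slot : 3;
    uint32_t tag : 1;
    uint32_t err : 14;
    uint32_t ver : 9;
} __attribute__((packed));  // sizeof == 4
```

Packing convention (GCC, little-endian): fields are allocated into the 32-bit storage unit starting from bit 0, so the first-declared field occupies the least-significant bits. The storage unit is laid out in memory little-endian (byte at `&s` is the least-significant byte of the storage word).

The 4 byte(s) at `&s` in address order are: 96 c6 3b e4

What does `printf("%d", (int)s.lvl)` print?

-10

[0]=0x96 [1]=0xc6 [2]=0x3b [3]=0xe4 (little-endian) → word 0xe43bc696
lvl [0+:5] = (word>>0) & 0x1f = 22  ←
slot [5+:3] = (word>>5) & 0x7 = 4
tag [8+:1] = (word>>8) & 0x1 = 0
err [9+:14] = (word>>9) & 0x3fff = 7651
ver [23+:9] = (word>>23) & 0x1ff = 456
lvl signed 5b, MSB=1: 22 - 32 = -10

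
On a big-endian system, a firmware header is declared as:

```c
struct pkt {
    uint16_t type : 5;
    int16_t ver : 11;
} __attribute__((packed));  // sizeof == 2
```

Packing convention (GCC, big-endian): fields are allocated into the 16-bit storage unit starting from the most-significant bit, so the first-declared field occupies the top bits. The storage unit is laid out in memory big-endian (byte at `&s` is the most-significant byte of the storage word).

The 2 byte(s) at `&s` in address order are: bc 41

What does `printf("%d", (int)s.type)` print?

[0]=0xbc [1]=0x41 (big-endian) → word 0xbc41
type:5 @ bit 11 → (0xbc41>>11)&0x1f = 0x17  ←
ver:11 @ bit 0 → (0xbc41>>0)&0x7ff = 0x441

23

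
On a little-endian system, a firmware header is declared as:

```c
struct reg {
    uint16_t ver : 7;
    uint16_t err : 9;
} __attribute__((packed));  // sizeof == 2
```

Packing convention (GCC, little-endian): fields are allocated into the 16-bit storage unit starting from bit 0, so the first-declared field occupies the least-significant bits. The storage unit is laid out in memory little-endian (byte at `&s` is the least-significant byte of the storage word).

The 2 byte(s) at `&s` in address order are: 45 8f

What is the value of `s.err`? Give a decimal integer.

[0]=0x45 [1]=0x8f (little-endian) → word 0x8f45
ver [0+:7] = (word>>0) & 0x7f = 69
err [7+:9] = (word>>7) & 0x1ff = 286  ←

286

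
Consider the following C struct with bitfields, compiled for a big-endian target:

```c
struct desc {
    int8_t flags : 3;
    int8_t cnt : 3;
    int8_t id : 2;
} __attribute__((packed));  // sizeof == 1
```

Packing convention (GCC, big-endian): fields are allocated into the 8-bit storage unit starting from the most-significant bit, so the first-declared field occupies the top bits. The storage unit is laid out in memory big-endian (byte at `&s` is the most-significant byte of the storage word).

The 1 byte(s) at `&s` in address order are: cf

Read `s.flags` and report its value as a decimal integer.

[0]=0xcf (big-endian) → word 0xcf
flags:3 @ bit 5 → (0xcf>>5)&0x7 = 0x6  ←
cnt:3 @ bit 2 → (0xcf>>2)&0x7 = 0x3
id:2 @ bit 0 → (0xcf>>0)&0x3 = 0x3
flags signed 3b, MSB=1: 6 - 8 = -2

-2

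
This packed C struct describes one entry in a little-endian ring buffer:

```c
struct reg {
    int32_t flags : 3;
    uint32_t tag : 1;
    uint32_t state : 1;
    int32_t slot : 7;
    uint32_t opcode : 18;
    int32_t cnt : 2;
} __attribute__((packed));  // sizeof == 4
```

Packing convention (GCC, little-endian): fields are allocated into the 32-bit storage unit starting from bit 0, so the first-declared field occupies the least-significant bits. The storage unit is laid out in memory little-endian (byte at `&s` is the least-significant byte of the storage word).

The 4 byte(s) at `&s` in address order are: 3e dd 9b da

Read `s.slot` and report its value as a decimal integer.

[0]=0x3e [1]=0xdd [2]=0x9b [3]=0xda (little-endian) → word 0xda9bdd3e
flags:3 @ bit 0 → (0xda9bdd3e>>0)&0x7 = 0x6
tag:1 @ bit 3 → (0xda9bdd3e>>3)&0x1 = 0x1
state:1 @ bit 4 → (0xda9bdd3e>>4)&0x1 = 0x1
slot:7 @ bit 5 → (0xda9bdd3e>>5)&0x7f = 0x69  ←
opcode:18 @ bit 12 → (0xda9bdd3e>>12)&0x3ffff = 0x1a9bd
cnt:2 @ bit 30 → (0xda9bdd3e>>30)&0x3 = 0x3
slot signed 7b, MSB=1: 105 - 128 = -23

-23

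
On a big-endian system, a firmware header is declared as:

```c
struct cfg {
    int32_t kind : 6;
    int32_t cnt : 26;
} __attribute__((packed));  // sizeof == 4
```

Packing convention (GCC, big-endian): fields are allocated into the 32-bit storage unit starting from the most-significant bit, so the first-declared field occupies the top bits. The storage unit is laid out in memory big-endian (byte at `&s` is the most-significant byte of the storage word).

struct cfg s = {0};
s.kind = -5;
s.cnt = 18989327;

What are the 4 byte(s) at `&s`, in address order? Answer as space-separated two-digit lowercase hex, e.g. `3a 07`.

kind (6b) val=-5 bits=0x3b at bit 26: 0xec000000
cnt (26b) val=18989327 bits=0x121c10f at bit 0: 0xed21c10f
word = 0xed21c10f → big-endian bytes:
  [0]=0xed  [1]=0x21  [2]=0xc1  [3]=0x0f

ed 21 c1 0f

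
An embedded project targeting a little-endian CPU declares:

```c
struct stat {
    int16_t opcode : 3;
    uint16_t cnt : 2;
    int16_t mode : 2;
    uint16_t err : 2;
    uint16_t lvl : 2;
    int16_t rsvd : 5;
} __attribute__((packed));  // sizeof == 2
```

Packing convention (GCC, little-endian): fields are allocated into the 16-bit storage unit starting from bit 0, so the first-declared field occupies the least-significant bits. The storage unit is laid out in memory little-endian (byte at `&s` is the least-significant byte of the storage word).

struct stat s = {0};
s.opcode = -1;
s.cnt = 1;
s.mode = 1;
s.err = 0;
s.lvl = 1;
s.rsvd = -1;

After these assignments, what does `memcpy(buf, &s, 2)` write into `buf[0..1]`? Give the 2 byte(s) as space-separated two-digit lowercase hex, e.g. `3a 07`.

2f fa

opcode (3b) val=-1 bits=0x7 at bit 0: 0x0007
cnt (2b) val=1 bits=0x1 at bit 3: 0x000f
mode (2b) val=1 bits=0x1 at bit 5: 0x002f
err (2b) val=0 bits=0x0 at bit 7: 0x002f
lvl (2b) val=1 bits=0x1 at bit 9: 0x022f
rsvd (5b) val=-1 bits=0x1f at bit 11: 0xfa2f
word = 0xfa2f → little-endian bytes:
  [0]=0x2f  [1]=0xfa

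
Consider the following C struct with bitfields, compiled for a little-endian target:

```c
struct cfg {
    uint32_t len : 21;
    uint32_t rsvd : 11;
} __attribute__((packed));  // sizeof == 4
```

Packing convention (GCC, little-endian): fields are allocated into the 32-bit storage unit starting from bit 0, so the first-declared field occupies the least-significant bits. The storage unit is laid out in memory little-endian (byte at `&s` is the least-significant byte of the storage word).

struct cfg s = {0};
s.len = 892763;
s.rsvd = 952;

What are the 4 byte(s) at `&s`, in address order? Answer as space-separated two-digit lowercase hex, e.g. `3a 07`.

5b 9f 0d 77

len:21 = 892763 → 0xd9f5b << 0 → word 0x000d9f5b
rsvd:11 = 952 → 0x3b8 << 21 → word 0x770d9f5b
word = 0x770d9f5b → little-endian bytes:
  [0]=0x5b  [1]=0x9f  [2]=0x0d  [3]=0x77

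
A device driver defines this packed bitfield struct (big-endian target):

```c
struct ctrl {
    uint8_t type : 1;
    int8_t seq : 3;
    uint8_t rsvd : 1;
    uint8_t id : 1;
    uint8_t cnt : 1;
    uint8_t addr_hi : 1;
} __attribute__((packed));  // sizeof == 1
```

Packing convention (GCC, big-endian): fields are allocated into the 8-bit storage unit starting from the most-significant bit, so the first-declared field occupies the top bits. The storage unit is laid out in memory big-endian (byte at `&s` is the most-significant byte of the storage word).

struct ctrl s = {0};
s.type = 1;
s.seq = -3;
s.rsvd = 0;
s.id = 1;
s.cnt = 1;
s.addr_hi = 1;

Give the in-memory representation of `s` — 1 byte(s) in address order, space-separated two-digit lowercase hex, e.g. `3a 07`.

[7+:1] type=1 & 0x1 = 0x1; word=0x80
[4+:3] seq=-3 & 0x7 = 0x5; word=0xd0
[3+:1] rsvd=0 & 0x1 = 0x0; word=0xd0
[2+:1] id=1 & 0x1 = 0x1; word=0xd4
[1+:1] cnt=1 & 0x1 = 0x1; word=0xd6
[0+:1] addr_hi=1 & 0x1 = 0x1; word=0xd7
word = 0xd7 → big-endian bytes:
  [0]=0xd7

d7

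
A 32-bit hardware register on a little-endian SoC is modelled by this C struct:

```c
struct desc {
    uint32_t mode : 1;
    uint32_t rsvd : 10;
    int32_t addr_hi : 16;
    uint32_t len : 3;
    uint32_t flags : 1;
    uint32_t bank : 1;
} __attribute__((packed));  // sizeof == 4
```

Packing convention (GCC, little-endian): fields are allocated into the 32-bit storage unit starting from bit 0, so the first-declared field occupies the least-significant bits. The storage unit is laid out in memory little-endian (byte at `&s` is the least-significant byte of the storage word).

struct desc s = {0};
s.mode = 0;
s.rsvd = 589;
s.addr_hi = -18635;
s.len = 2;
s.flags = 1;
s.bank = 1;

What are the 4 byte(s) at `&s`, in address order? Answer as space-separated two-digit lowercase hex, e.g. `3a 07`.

9a ac b9 d5

mode:1 = 0 → 0x0 << 0 → word 0x00000000
rsvd:10 = 589 → 0x24d << 1 → word 0x0000049a
addr_hi:16 = -18635 → 0xb735 << 11 → word 0x05b9ac9a
len:3 = 2 → 0x2 << 27 → word 0x15b9ac9a
flags:1 = 1 → 0x1 << 30 → word 0x55b9ac9a
bank:1 = 1 → 0x1 << 31 → word 0xd5b9ac9a
word = 0xd5b9ac9a → little-endian bytes:
  [0]=0x9a  [1]=0xac  [2]=0xb9  [3]=0xd5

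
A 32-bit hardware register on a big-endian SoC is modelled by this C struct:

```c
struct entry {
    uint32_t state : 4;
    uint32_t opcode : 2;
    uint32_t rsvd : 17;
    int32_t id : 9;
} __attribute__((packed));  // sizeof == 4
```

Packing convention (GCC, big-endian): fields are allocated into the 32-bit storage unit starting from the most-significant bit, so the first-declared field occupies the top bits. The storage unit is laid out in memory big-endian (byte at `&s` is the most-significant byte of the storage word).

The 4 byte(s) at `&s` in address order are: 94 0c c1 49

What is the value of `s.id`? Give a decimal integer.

[0]=0x94 [1]=0x0c [2]=0xc1 [3]=0x49 (big-endian) → word 0x940cc149
state:4 @ bit 28 → (0x940cc149>>28)&0xf = 0x9
opcode:2 @ bit 26 → (0x940cc149>>26)&0x3 = 0x1
rsvd:17 @ bit 9 → (0x940cc149>>9)&0x1ffff = 0x660
id:9 @ bit 0 → (0x940cc149>>0)&0x1ff = 0x149  ←
id signed 9b, MSB=1: 329 - 512 = -183

-183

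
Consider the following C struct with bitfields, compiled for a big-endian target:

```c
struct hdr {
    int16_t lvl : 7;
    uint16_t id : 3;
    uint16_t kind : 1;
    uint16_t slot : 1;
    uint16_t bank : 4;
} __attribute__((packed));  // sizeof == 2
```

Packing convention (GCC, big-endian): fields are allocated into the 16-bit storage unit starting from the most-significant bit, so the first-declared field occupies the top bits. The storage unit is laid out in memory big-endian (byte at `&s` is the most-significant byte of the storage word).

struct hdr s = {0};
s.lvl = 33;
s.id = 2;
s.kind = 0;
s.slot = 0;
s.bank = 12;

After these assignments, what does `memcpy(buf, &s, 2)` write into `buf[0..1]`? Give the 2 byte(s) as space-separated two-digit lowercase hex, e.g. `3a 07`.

lvl (7b) val=33 bits=0x21 at bit 9: 0x4200
id (3b) val=2 bits=0x2 at bit 6: 0x4280
kind (1b) val=0 bits=0x0 at bit 5: 0x4280
slot (1b) val=0 bits=0x0 at bit 4: 0x4280
bank (4b) val=12 bits=0xc at bit 0: 0x428c
word = 0x428c → big-endian bytes:
  [0]=0x42  [1]=0x8c

42 8c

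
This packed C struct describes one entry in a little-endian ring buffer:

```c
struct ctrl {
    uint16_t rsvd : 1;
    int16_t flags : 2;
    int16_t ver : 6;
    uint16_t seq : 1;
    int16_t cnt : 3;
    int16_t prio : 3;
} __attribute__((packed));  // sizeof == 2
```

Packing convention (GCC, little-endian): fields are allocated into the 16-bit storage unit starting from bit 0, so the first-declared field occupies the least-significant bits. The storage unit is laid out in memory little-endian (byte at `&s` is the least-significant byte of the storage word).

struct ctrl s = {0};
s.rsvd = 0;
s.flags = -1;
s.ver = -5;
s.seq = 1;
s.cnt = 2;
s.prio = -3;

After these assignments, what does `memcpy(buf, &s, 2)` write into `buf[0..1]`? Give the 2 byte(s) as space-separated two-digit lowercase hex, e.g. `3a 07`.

de ab

rsvd (1b) val=0 bits=0x0 at bit 0: 0x0000
flags (2b) val=-1 bits=0x3 at bit 1: 0x0006
ver (6b) val=-5 bits=0x3b at bit 3: 0x01de
seq (1b) val=1 bits=0x1 at bit 9: 0x03de
cnt (3b) val=2 bits=0x2 at bit 10: 0x0bde
prio (3b) val=-3 bits=0x5 at bit 13: 0xabde
word = 0xabde → little-endian bytes:
  [0]=0xde  [1]=0xab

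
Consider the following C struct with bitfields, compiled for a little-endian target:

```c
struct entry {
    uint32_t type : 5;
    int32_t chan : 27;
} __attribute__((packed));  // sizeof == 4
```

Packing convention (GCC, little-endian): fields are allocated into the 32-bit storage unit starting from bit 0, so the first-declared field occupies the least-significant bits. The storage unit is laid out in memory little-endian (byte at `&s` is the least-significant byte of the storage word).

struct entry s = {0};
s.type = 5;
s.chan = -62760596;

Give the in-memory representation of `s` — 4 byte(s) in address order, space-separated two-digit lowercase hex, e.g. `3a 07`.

85 2d 4b 88

type:5 = 5 → 0x5 << 0 → word 0x00000005
chan:27 = -62760596 → 0x442596c << 5 → word 0x884b2d85
word = 0x884b2d85 → little-endian bytes:
  [0]=0x85  [1]=0x2d  [2]=0x4b  [3]=0x88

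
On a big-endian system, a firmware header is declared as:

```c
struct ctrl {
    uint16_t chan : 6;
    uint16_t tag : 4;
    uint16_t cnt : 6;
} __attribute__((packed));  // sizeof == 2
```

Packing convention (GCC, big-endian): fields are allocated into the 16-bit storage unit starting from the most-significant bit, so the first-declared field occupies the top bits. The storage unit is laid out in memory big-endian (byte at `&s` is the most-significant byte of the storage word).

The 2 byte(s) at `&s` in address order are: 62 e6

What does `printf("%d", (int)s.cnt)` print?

[0]=0x62 [1]=0xe6 (big-endian) → word 0x62e6
chan [10+:6] = (word>>10) & 0x3f = 24
tag [6+:4] = (word>>6) & 0xf = 11
cnt [0+:6] = (word>>0) & 0x3f = 38  ←

38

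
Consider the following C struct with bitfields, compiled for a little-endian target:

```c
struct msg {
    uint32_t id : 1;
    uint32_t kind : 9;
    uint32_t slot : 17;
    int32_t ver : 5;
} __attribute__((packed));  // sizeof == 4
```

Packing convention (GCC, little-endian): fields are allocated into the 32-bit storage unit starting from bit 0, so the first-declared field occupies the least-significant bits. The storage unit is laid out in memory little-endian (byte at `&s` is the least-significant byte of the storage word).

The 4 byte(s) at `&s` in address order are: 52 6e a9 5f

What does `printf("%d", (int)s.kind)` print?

[0]=0x52 [1]=0x6e [2]=0xa9 [3]=0x5f (little-endian) → word 0x5fa96e52
id [0+:1] = (word>>0) & 0x1 = 0
kind [1+:9] = (word>>1) & 0x1ff = 297  ←
slot [10+:17] = (word>>10) & 0x1ffff = 125531
ver [27+:5] = (word>>27) & 0x1f = 11

297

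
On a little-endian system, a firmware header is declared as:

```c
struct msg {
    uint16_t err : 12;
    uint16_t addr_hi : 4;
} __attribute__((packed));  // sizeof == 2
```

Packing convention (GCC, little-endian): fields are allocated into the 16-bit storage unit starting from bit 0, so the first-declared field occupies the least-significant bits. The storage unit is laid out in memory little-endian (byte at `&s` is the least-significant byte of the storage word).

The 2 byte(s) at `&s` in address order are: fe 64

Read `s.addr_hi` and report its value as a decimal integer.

[0]=0xfe [1]=0x64 (little-endian) → word 0x64fe
err:12 @ bit 0 → (0x64fe>>0)&0xfff = 0x4fe
addr_hi:4 @ bit 12 → (0x64fe>>12)&0xf = 0x6  ←

6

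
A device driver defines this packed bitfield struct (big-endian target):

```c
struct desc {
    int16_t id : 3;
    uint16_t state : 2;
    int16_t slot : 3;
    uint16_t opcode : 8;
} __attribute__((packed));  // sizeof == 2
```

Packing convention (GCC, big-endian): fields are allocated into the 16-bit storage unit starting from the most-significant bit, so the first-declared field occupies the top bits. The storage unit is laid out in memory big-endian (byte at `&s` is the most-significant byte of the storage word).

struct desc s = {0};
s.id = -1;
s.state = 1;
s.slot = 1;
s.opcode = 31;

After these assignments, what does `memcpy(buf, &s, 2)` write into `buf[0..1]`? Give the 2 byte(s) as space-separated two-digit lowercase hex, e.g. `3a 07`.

[13+:3] id=-1 & 0x7 = 0x7; word=0xe000
[11+:2] state=1 & 0x3 = 0x1; word=0xe800
[8+:3] slot=1 & 0x7 = 0x1; word=0xe900
[0+:8] opcode=31 & 0xff = 0x1f; word=0xe91f
word = 0xe91f → big-endian bytes:
  [0]=0xe9  [1]=0x1f

e9 1f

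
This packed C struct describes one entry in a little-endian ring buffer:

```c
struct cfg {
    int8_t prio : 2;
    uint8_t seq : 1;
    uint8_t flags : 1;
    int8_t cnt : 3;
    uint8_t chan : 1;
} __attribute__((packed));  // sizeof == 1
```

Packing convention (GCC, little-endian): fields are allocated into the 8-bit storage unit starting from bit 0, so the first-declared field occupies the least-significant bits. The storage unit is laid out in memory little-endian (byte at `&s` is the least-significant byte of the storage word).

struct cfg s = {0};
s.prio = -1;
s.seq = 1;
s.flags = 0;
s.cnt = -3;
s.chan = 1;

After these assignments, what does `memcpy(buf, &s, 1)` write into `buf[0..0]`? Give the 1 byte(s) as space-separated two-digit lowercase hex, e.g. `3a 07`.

d7

[0+:2] prio=-1 & 0x3 = 0x3; word=0x03
[2+:1] seq=1 & 0x1 = 0x1; word=0x07
[3+:1] flags=0 & 0x1 = 0x0; word=0x07
[4+:3] cnt=-3 & 0x7 = 0x5; word=0x57
[7+:1] chan=1 & 0x1 = 0x1; word=0xd7
word = 0xd7 → little-endian bytes:
  [0]=0xd7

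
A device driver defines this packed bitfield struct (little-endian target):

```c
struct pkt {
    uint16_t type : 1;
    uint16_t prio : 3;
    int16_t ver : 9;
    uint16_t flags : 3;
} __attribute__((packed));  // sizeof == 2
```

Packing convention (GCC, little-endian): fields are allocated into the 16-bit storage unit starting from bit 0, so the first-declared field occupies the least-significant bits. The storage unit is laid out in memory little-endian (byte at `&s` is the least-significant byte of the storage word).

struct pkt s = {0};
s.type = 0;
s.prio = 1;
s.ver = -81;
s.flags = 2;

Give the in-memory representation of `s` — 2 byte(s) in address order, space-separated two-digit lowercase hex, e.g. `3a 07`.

f2 5a

type (1b) val=0 bits=0x0 at bit 0: 0x0000
prio (3b) val=1 bits=0x1 at bit 1: 0x0002
ver (9b) val=-81 bits=0x1af at bit 4: 0x1af2
flags (3b) val=2 bits=0x2 at bit 13: 0x5af2
word = 0x5af2 → little-endian bytes:
  [0]=0xf2  [1]=0x5a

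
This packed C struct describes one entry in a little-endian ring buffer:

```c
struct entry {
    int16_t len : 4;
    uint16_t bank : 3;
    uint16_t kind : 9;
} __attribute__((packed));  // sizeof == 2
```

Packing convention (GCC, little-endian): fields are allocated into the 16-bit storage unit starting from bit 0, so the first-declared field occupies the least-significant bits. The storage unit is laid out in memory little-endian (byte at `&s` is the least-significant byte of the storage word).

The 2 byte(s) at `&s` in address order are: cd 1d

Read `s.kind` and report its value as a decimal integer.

[0]=0xcd [1]=0x1d (little-endian) → word 0x1dcd
len:4 @ bit 0 → (0x1dcd>>0)&0xf = 0xd
bank:3 @ bit 4 → (0x1dcd>>4)&0x7 = 0x4
kind:9 @ bit 7 → (0x1dcd>>7)&0x1ff = 0x3b  ←

59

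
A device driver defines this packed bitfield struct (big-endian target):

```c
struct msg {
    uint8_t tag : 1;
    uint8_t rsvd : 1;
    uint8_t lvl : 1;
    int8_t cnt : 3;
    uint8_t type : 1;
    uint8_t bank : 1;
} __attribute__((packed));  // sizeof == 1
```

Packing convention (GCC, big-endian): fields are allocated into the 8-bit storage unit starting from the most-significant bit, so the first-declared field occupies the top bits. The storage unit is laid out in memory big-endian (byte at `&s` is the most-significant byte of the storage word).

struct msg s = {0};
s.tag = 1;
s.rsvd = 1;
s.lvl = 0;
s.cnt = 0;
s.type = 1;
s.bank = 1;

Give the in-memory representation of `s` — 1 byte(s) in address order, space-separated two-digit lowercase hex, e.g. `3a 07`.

c3

[7+:1] tag=1 & 0x1 = 0x1; word=0x80
[6+:1] rsvd=1 & 0x1 = 0x1; word=0xc0
[5+:1] lvl=0 & 0x1 = 0x0; word=0xc0
[2+:3] cnt=0 & 0x7 = 0x0; word=0xc0
[1+:1] type=1 & 0x1 = 0x1; word=0xc2
[0+:1] bank=1 & 0x1 = 0x1; word=0xc3
word = 0xc3 → big-endian bytes:
  [0]=0xc3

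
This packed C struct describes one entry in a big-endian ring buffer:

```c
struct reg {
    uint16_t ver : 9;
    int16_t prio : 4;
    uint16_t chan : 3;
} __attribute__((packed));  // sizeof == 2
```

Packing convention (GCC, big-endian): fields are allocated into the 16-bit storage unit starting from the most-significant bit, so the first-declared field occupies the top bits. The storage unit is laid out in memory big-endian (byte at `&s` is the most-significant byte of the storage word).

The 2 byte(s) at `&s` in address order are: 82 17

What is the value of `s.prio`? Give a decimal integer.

[0]=0x82 [1]=0x17 (big-endian) → word 0x8217
ver [7+:9] = (word>>7) & 0x1ff = 260
prio [3+:4] = (word>>3) & 0xf = 2  ←
chan [0+:3] = (word>>0) & 0x7 = 7
prio signed 4b, MSB=0: value = 2

2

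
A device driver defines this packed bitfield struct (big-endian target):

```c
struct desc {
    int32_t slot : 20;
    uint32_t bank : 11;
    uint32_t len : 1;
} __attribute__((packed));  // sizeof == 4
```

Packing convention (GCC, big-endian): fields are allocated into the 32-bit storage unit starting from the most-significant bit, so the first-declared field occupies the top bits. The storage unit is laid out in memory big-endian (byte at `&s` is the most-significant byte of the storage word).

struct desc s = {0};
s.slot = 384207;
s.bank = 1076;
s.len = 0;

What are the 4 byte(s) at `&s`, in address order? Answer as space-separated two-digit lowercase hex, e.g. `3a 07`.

5d cc f8 68

slot:20 = 384207 → 0x5dccf << 12 → word 0x5dccf000
bank:11 = 1076 → 0x434 << 1 → word 0x5dccf868
len:1 = 0 → 0x0 << 0 → word 0x5dccf868
word = 0x5dccf868 → big-endian bytes:
  [0]=0x5d  [1]=0xcc  [2]=0xf8  [3]=0x68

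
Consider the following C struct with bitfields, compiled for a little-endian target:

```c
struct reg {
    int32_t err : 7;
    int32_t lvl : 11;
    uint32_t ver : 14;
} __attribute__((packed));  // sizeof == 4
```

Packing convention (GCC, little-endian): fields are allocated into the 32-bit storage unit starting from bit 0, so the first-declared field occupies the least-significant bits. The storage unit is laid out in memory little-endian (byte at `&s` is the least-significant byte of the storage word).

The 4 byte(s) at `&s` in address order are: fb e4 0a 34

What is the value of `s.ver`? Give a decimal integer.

[0]=0xfb [1]=0xe4 [2]=0x0a [3]=0x34 (little-endian) → word 0x340ae4fb
err [0+:7] = (word>>0) & 0x7f = 123
lvl [7+:11] = (word>>7) & 0x7ff = 1481
ver [18+:14] = (word>>18) & 0x3fff = 3330  ←

3330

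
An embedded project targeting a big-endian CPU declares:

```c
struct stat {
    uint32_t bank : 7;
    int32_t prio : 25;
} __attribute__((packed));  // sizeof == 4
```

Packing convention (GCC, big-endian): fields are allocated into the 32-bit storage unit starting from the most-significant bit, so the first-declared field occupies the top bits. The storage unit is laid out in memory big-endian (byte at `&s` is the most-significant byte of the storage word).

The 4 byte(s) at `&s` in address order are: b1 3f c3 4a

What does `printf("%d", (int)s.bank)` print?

[0]=0xb1 [1]=0x3f [2]=0xc3 [3]=0x4a (big-endian) → word 0xb13fc34a
bank:7 @ bit 25 → (0xb13fc34a>>25)&0x7f = 0x58  ←
prio:25 @ bit 0 → (0xb13fc34a>>0)&0x1ffffff = 0x13fc34a

88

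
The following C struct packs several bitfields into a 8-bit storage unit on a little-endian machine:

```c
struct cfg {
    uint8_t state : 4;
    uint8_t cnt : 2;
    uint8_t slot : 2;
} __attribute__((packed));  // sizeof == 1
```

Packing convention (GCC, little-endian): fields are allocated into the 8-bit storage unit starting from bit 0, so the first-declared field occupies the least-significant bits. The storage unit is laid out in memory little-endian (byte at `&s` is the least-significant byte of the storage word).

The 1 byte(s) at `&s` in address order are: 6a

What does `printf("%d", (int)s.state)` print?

[0]=0x6a (little-endian) → word 0x6a
state:4 @ bit 0 → (0x6a>>0)&0xf = 0xa  ←
cnt:2 @ bit 4 → (0x6a>>4)&0x3 = 0x2
slot:2 @ bit 6 → (0x6a>>6)&0x3 = 0x1

10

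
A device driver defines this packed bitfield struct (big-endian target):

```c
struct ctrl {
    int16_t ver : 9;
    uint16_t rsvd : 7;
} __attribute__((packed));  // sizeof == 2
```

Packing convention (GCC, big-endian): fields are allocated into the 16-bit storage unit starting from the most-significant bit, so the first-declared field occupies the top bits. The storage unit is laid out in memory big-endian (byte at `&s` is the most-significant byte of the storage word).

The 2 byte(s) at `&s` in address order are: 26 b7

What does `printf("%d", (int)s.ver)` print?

77

[0]=0x26 [1]=0xb7 (big-endian) → word 0x26b7
ver [7+:9] = (word>>7) & 0x1ff = 77  ←
rsvd [0+:7] = (word>>0) & 0x7f = 55
ver signed 9b, MSB=0: value = 77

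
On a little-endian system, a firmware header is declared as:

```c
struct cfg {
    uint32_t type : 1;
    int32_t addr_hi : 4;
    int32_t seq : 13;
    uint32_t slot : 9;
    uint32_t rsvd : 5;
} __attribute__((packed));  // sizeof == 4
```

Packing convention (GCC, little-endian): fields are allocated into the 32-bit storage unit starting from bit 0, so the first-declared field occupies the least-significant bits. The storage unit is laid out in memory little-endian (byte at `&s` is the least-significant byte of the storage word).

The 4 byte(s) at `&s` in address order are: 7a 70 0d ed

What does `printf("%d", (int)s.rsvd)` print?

29

[0]=0x7a [1]=0x70 [2]=0x0d [3]=0xed (little-endian) → word 0xed0d707a
type [0+:1] = (word>>0) & 0x1 = 0
addr_hi [1+:4] = (word>>1) & 0xf = 13
seq [5+:13] = (word>>5) & 0x1fff = 2947
slot [18+:9] = (word>>18) & 0x1ff = 323
rsvd [27+:5] = (word>>27) & 0x1f = 29  ←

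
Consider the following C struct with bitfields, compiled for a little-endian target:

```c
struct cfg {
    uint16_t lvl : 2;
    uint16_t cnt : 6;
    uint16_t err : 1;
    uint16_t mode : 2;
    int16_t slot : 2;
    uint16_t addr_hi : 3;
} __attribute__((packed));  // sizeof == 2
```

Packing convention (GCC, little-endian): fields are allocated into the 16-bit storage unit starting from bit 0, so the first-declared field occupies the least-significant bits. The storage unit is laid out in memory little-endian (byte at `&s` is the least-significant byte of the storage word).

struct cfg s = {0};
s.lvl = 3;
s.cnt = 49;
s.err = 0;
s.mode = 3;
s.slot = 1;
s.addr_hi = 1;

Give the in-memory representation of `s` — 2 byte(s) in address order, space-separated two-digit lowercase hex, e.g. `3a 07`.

lvl:2 = 3 → 0x3 << 0 → word 0x0003
cnt:6 = 49 → 0x31 << 2 → word 0x00c7
err:1 = 0 → 0x0 << 8 → word 0x00c7
mode:2 = 3 → 0x3 << 9 → word 0x06c7
slot:2 = 1 → 0x1 << 11 → word 0x0ec7
addr_hi:3 = 1 → 0x1 << 13 → word 0x2ec7
word = 0x2ec7 → little-endian bytes:
  [0]=0xc7  [1]=0x2e

c7 2e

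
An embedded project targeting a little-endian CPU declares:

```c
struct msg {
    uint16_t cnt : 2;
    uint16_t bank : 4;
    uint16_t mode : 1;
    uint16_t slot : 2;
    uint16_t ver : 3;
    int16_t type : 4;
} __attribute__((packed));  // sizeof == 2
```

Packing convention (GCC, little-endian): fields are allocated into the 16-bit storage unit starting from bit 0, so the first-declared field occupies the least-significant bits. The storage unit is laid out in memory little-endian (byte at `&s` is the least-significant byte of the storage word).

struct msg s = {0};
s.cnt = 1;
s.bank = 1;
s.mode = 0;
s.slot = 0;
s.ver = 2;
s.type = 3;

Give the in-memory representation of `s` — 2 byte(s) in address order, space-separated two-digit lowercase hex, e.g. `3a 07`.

05 34

cnt (2b) val=1 bits=0x1 at bit 0: 0x0001
bank (4b) val=1 bits=0x1 at bit 2: 0x0005
mode (1b) val=0 bits=0x0 at bit 6: 0x0005
slot (2b) val=0 bits=0x0 at bit 7: 0x0005
ver (3b) val=2 bits=0x2 at bit 9: 0x0405
type (4b) val=3 bits=0x3 at bit 12: 0x3405
word = 0x3405 → little-endian bytes:
  [0]=0x05  [1]=0x34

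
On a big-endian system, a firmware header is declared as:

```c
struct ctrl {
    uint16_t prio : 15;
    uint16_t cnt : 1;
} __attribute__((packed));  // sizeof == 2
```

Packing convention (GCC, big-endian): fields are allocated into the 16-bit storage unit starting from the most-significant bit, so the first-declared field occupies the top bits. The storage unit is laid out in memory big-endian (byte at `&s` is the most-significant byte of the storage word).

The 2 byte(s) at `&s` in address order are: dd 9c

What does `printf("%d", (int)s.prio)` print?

[0]=0xdd [1]=0x9c (big-endian) → word 0xdd9c
prio:15 @ bit 1 → (0xdd9c>>1)&0x7fff = 0x6ece  ←
cnt:1 @ bit 0 → (0xdd9c>>0)&0x1 = 0x0

28366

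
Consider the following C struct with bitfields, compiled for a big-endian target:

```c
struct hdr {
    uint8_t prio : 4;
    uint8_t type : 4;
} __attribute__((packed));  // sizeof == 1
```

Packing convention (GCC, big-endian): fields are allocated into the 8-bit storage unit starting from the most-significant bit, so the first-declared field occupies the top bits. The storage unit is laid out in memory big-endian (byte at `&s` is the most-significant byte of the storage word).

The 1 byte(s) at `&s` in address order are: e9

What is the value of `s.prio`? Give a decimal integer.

14

[0]=0xe9 (big-endian) → word 0xe9
prio [4+:4] = (word>>4) & 0xf = 14  ←
type [0+:4] = (word>>0) & 0xf = 9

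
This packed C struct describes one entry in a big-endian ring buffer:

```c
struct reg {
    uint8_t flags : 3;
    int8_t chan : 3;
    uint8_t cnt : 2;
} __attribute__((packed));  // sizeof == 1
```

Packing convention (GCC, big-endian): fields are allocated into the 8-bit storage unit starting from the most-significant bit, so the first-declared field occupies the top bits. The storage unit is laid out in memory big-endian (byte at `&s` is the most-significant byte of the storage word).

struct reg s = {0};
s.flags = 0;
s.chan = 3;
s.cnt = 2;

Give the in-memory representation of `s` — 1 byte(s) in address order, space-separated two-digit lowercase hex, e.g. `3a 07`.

flags (3b) val=0 bits=0x0 at bit 5: 0x00
chan (3b) val=3 bits=0x3 at bit 2: 0x0c
cnt (2b) val=2 bits=0x2 at bit 0: 0x0e
word = 0x0e → big-endian bytes:
  [0]=0x0e

0e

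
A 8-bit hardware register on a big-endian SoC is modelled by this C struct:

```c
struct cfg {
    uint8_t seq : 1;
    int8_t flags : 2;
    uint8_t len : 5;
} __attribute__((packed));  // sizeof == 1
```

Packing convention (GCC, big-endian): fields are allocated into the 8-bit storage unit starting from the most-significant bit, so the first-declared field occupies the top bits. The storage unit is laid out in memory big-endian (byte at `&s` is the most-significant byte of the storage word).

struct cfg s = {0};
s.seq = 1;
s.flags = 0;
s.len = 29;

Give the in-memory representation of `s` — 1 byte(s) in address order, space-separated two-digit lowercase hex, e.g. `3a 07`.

9d

seq (1b) val=1 bits=0x1 at bit 7: 0x80
flags (2b) val=0 bits=0x0 at bit 5: 0x80
len (5b) val=29 bits=0x1d at bit 0: 0x9d
word = 0x9d → big-endian bytes:
  [0]=0x9d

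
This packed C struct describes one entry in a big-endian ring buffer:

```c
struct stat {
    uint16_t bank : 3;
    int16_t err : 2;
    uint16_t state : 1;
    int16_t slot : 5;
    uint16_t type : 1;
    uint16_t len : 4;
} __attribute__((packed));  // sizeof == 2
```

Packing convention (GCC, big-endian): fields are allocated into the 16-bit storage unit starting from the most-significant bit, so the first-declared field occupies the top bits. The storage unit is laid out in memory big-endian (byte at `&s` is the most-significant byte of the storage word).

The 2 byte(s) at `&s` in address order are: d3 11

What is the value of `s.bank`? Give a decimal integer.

[0]=0xd3 [1]=0x11 (big-endian) → word 0xd311
bank:3 @ bit 13 → (0xd311>>13)&0x7 = 0x6  ←
err:2 @ bit 11 → (0xd311>>11)&0x3 = 0x2
state:1 @ bit 10 → (0xd311>>10)&0x1 = 0x0
slot:5 @ bit 5 → (0xd311>>5)&0x1f = 0x18
type:1 @ bit 4 → (0xd311>>4)&0x1 = 0x1
len:4 @ bit 0 → (0xd311>>0)&0xf = 0x1

6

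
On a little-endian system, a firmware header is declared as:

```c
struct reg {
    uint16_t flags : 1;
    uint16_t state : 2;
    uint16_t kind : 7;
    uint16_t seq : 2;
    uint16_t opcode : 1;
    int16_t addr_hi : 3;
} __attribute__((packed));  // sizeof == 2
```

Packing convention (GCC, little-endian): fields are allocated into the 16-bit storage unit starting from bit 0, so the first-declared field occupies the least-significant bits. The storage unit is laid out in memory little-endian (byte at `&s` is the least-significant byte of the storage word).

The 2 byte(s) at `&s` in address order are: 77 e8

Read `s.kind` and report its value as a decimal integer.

[0]=0x77 [1]=0xe8 (little-endian) → word 0xe877
flags [0+:1] = (word>>0) & 0x1 = 1
state [1+:2] = (word>>1) & 0x3 = 3
kind [3+:7] = (word>>3) & 0x7f = 14  ←
seq [10+:2] = (word>>10) & 0x3 = 2
opcode [12+:1] = (word>>12) & 0x1 = 0
addr_hi [13+:3] = (word>>13) & 0x7 = 7

14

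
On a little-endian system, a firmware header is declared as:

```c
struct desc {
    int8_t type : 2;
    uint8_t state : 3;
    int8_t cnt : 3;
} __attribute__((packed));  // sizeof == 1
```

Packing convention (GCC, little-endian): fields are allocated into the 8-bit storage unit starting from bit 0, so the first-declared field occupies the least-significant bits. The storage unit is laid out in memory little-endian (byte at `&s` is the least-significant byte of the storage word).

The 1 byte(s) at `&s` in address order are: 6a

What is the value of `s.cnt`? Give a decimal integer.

3

[0]=0x6a (little-endian) → word 0x6a
type [0+:2] = (word>>0) & 0x3 = 2
state [2+:3] = (word>>2) & 0x7 = 2
cnt [5+:3] = (word>>5) & 0x7 = 3  ←
cnt signed 3b, MSB=0: value = 3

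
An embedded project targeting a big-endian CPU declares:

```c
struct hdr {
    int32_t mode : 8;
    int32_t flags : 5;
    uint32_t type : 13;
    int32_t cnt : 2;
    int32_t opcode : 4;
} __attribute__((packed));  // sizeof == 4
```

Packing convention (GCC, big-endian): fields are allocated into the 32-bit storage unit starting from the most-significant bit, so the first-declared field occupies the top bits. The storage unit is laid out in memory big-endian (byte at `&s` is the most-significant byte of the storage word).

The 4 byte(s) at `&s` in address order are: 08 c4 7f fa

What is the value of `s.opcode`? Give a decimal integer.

[0]=0x08 [1]=0xc4 [2]=0x7f [3]=0xfa (big-endian) → word 0x08c47ffa
mode:8 @ bit 24 → (0x08c47ffa>>24)&0xff = 0x8
flags:5 @ bit 19 → (0x08c47ffa>>19)&0x1f = 0x18
type:13 @ bit 6 → (0x08c47ffa>>6)&0x1fff = 0x11ff
cnt:2 @ bit 4 → (0x08c47ffa>>4)&0x3 = 0x3
opcode:4 @ bit 0 → (0x08c47ffa>>0)&0xf = 0xa  ←
opcode signed 4b, MSB=1: 10 - 16 = -6

-6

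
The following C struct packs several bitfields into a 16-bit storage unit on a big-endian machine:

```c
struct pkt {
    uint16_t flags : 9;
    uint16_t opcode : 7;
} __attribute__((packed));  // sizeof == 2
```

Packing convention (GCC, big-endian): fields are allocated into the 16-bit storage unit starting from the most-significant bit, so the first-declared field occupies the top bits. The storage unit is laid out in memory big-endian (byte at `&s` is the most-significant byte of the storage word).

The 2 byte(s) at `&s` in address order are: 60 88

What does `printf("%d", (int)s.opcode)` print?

[0]=0x60 [1]=0x88 (big-endian) → word 0x6088
flags [7+:9] = (word>>7) & 0x1ff = 193
opcode [0+:7] = (word>>0) & 0x7f = 8  ←

8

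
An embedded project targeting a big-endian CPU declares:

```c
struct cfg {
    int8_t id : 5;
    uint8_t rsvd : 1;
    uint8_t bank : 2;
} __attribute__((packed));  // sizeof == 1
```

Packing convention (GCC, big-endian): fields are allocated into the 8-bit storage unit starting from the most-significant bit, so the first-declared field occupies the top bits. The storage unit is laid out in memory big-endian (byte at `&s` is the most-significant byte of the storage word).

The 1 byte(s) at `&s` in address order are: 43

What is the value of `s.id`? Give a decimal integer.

[0]=0x43 (big-endian) → word 0x43
id:5 @ bit 3 → (0x43>>3)&0x1f = 0x8  ←
rsvd:1 @ bit 2 → (0x43>>2)&0x1 = 0x0
bank:2 @ bit 0 → (0x43>>0)&0x3 = 0x3
id signed 5b, MSB=0: value = 8

8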